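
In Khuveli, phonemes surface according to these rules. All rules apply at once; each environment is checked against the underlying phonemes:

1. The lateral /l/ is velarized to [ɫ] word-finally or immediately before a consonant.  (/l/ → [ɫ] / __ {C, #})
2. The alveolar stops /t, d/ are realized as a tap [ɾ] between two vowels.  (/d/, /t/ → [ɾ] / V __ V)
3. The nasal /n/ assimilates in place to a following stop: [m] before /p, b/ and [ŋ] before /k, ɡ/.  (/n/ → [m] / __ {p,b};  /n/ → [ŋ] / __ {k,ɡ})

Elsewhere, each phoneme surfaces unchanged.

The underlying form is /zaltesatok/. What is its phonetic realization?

[zaɫtesaɾok]

/z/ (word-initial): no rule targets it → [z].
/a/ (between /z/ and /l/) is unaffected → [a].
/l/ (between /a/ and /t/) occurs word-finally or immediately before a consonant → [ɫ] by rule 1.
/t/ — between /l/ and /e/; rule 2 does not apply here → [t].
/e/ (between /t/ and /s/): no rule targets it → [e].
/s/ (between /e/ and /a/) is unaffected → [s].
/a/ stays [a].
/t/ meets the environment for rule 2 (between two vowels) → [ɾ].
/o/ (between /t/ and /k/) is unaffected → [o].
/k/ stays [k].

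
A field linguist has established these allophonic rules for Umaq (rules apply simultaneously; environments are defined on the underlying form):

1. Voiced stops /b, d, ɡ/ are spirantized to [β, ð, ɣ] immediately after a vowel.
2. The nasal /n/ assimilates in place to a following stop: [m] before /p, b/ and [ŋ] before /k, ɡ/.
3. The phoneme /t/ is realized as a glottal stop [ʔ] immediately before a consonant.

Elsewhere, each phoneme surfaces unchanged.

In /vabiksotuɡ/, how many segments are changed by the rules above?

2

Segments that undergo a rule: /b/ → [β] (rule 1); /ɡ/ → [ɣ] (rule 1).
All other segments surface unchanged.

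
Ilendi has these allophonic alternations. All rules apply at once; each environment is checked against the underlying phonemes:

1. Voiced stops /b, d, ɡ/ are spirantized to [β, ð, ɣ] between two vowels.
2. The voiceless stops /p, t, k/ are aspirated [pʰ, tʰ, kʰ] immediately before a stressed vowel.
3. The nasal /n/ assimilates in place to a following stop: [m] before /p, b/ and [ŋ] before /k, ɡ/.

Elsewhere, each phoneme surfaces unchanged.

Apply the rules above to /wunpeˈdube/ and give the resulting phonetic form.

/w/ — not in any rule's target class → [w].
/u/ — not in any rule's target class → [u].
/n/ — between /u/ and /p/, before a labial or velar stop — surfaces as [m] (rule 3).
/p/ (between /n/ and /e/) is in the target of rule 2 but the environment (immediately before a stressed vowel) is not met → [p].
/e/ (between /p/ and /d/) is unaffected → [e].
/d/ (between /e/ and /u/): between two vowels, so rule 1 applies → [ð].
/u/ — not in any rule's target class → [u].
/b/ — between /u/ and /e/, between two vowels — surfaces as [β] (rule 1).
/e/ (word-final) is unaffected → [e].

[wumpeˈðuβe]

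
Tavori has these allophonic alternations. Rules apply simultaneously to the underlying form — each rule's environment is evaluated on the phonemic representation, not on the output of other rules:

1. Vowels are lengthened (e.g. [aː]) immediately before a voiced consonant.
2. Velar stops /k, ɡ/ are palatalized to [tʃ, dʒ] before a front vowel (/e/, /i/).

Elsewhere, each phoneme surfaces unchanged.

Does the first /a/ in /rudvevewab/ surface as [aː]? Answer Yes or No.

Yes

/a/ (between /w/ and /b/): before a voiced consonant, so rule 1 applies → [aː].
The actual realization is [aː], which matches [aː].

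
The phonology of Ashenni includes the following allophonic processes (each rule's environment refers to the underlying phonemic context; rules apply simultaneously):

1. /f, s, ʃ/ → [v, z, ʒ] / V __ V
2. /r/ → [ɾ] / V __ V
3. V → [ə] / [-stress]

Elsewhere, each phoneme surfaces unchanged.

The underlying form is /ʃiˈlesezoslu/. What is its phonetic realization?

/ʃ/ (word-initial) fails the environment for rule 1, so it stays [ʃ].
/i/ meets the environment for rule 3 (in an unstressed syllable) → [ə].
/l/ stays [l].
/e/ (between /l/ and /s/): rule 3 targets it, but not in an unstressed syllable → unchanged [e].
/s/ (between /e/ and /e/) occurs between two vowels → [z] by rule 1.
/e/ (between /s/ and /z/): in an unstressed syllable, so rule 3 applies → [ə].
/z/ stays [z].
/o/ (between /z/ and /s/) occurs in an unstressed syllable → [ə] by rule 3.
/s/ (between /o/ and /l/) fails the environment for rule 1, so it stays [s].
/l/ (between /s/ and /u/) is unaffected → [l].
Rule 3 applies to /u/ (word-final: in an unstressed syllable) → [ə].

[ʃəˈlezəzəslə]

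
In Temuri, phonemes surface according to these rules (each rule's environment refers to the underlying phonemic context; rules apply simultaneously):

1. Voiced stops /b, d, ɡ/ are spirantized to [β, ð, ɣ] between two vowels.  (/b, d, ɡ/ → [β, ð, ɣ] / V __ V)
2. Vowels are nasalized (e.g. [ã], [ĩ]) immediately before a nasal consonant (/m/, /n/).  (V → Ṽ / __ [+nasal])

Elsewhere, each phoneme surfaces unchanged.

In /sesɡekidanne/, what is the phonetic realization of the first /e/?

/e/ — between /s/ and /s/; rule 2 does not apply here → [e].

[e]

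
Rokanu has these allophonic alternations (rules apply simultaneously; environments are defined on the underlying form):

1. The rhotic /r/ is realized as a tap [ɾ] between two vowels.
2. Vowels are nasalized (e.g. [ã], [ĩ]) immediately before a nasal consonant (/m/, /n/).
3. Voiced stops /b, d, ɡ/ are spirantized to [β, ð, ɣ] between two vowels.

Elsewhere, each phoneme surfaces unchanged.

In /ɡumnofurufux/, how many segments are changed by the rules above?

Segments that undergo a rule: /u/ → [ũ] (rule 2); /r/ → [ɾ] (rule 1).
All other segments surface unchanged.

2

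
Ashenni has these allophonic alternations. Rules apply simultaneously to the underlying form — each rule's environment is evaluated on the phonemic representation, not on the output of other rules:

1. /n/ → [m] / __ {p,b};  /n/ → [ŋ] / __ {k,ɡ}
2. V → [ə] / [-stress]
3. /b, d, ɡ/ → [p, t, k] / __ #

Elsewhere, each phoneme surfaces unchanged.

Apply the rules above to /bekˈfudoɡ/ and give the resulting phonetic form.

/b/ (word-initial): rule 3 targets it, but not word-finally → unchanged [b].
Rule 2 applies to /e/ (between /b/ and /k/: in an unstressed syllable) → [ə].
/k/ (between /e/ and /f/): no rule targets it → [k].
/f/ stays [f].
/u/ — between /f/ and /d/; rule 2 does not apply here → [u].
/d/ — between /u/ and /o/; rule 3 does not apply here → [d].
/o/ (between /d/ and /ɡ/) occurs in an unstressed syllable → [ə] by rule 2.
/ɡ/ meets the environment for rule 3 (word-finally) → [k].

[bəkˈfudək]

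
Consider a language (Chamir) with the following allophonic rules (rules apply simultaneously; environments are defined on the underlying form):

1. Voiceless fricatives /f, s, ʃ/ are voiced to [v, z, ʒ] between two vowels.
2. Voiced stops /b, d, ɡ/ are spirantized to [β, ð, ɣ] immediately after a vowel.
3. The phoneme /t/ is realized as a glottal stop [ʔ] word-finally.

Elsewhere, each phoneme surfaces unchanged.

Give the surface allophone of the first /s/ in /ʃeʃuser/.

[z]

/s/ meets the environment for rule 1 (between two vowels) → [z].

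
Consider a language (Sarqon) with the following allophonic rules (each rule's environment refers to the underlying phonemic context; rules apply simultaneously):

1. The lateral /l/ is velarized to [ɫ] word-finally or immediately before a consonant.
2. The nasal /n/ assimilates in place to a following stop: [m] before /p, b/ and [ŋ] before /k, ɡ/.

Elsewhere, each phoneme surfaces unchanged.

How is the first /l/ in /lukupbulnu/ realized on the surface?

[l]

/l/ — word-initial; rule 1 does not apply here → [l].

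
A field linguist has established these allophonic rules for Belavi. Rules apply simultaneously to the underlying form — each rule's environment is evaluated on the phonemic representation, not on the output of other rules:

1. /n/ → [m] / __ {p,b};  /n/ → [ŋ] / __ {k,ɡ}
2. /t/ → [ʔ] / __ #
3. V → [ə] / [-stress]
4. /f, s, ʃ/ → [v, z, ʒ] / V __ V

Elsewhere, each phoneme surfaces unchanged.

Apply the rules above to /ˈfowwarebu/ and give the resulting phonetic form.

/f/ (word-initial) is in the target of rule 4 but the environment (between two vowels) is not met → [f].
/o/ — between /f/ and /w/; rule 3 does not apply here → [o].
/a/ (between /w/ and /r/) occurs in an unstressed syllable → [ə] by rule 3.
/e/ meets the environment for rule 3 (in an unstressed syllable) → [ə].
/u/ meets the environment for rule 3 (in an unstressed syllable) → [ə].

[ˈfowwərəbə]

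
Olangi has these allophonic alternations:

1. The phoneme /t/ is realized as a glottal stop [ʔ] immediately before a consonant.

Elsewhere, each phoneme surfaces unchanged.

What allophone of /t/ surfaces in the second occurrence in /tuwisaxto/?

[t]

/t/ (between /x/ and /o/): rule 1 targets it, but not immediately before a consonant → unchanged [t].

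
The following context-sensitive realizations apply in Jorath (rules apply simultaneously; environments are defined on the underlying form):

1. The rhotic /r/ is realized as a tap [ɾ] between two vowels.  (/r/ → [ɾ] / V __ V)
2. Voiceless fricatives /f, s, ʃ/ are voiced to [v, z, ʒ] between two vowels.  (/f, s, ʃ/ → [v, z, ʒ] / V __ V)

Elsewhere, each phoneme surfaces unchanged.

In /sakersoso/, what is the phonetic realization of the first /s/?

/s/ (word-initial): rule 2 targets it, but not between two vowels → unchanged [s].

[s]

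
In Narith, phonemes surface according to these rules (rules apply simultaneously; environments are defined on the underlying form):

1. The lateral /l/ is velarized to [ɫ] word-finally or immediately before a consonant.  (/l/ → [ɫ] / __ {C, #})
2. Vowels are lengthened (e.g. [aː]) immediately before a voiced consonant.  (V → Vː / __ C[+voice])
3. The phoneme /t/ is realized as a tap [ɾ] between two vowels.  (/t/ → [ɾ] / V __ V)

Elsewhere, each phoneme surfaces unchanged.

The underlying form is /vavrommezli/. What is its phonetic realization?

[vaːvroːmmeːzli]

/a/ — between /v/ and /v/, before a voiced consonant — surfaces as [aː] (rule 2).
Rule 2 applies to /o/ (between /r/ and /m/: before a voiced consonant) → [oː].
/e/ — between /m/ and /z/, before a voiced consonant — surfaces as [eː] (rule 2).
/l/ (between /z/ and /i/): rule 1 targets it, but not word-finally or immediately before a consonant → unchanged [l].
/i/ — word-final; rule 2 does not apply here → [i].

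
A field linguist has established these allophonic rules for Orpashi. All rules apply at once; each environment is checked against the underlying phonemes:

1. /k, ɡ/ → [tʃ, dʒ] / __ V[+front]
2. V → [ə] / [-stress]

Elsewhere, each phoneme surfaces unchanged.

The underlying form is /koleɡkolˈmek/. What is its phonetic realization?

/k/ (word-initial): rule 1 targets it, but not before a front vowel → unchanged [k].
/o/ — between /k/ and /l/, in an unstressed syllable — surfaces as [ə] (rule 2).
/l/ (between /o/ and /e/): no rule targets it → [l].
/e/ — between /l/ and /ɡ/, in an unstressed syllable — surfaces as [ə] (rule 2).
/ɡ/ (between /e/ and /k/) is in the target of rule 1 but the environment (before a front vowel) is not met → [ɡ].
/k/ — between /ɡ/ and /o/; rule 1 does not apply here → [k].
/o/ (between /k/ and /l/) occurs in an unstressed syllable → [ə] by rule 2.
/l/ — not in any rule's target class → [l].
/m/ — not in any rule's target class → [m].
/e/ (between /m/ and /k/) is in the target of rule 2 but the environment (in an unstressed syllable) is not met → [e].
/k/ — word-final; rule 1 does not apply here → [k].

[kələɡkəlˈmek]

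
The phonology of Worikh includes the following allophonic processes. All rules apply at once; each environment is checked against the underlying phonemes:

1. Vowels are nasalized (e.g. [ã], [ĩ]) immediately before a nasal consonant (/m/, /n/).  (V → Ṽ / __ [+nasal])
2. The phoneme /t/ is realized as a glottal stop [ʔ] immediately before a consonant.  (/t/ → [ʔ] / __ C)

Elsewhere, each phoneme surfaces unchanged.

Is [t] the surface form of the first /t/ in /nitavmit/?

Yes

/t/ (between /i/ and /a/) is in the target of rule 2 but the environment (immediately before a consonant) is not met → [t].
The actual realization is [t], which matches [t].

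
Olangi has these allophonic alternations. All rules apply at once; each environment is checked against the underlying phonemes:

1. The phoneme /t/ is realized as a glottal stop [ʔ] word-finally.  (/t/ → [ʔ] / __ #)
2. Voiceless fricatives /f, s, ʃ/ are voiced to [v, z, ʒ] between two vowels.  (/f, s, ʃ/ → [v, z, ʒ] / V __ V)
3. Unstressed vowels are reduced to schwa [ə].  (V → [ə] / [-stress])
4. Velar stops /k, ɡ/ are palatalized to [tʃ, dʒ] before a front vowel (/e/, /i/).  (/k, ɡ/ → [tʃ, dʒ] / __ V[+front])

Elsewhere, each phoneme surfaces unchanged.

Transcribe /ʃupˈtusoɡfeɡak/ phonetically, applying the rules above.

/ʃ/ (word-initial) is in the target of rule 2 but the environment (between two vowels) is not met → [ʃ].
/u/ (between /ʃ/ and /p/) occurs in an unstressed syllable → [ə] by rule 3.
/p/ stays [p].
/t/ (between /p/ and /u/) is in the target of rule 1 but the environment (word-finally) is not met → [t].
/u/ (between /t/ and /s/): rule 3 targets it, but not in an unstressed syllable → unchanged [u].
Rule 2 applies to /s/ (between /u/ and /o/: between two vowels) → [z].
/o/ — between /s/ and /ɡ/, in an unstressed syllable — surfaces as [ə] (rule 3).
/ɡ/ (between /o/ and /f/) is in the target of rule 4 but the environment (before a front vowel) is not met → [ɡ].
/f/ (between /ɡ/ and /e/) fails the environment for rule 2, so it stays [f].
Rule 3 applies to /e/ (between /f/ and /ɡ/: in an unstressed syllable) → [ə].
/ɡ/ — between /e/ and /a/; rule 4 does not apply here → [ɡ].
/a/ — between /ɡ/ and /k/, in an unstressed syllable — surfaces as [ə] (rule 3).
/k/ (word-final) fails the environment for rule 4, so it stays [k].

[ʃəpˈtuzəɡfəɡək]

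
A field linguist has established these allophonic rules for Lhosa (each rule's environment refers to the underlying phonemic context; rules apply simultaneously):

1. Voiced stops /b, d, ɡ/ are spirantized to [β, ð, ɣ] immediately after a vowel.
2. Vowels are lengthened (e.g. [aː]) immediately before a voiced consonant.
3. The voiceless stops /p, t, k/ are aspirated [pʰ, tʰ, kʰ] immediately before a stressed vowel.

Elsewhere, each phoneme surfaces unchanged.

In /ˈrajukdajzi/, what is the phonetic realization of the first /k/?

/k/ — between /u/ and /d/; rule 3 does not apply here → [k].

[k]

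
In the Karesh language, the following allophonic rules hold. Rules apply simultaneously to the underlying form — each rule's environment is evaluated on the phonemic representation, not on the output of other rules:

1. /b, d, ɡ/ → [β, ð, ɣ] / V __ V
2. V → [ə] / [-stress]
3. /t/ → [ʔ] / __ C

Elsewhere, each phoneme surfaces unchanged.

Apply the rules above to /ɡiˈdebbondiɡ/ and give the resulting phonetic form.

/ɡ/ — word-initial; rule 1 does not apply here → [ɡ].
/i/ — between /ɡ/ and /d/, in an unstressed syllable — surfaces as [ə] (rule 2).
/d/ (between /i/ and /e/): between two vowels, so rule 1 applies → [ð].
/e/ (between /d/ and /b/) is in the target of rule 2 but the environment (in an unstressed syllable) is not met → [e].
/b/ (between /e/ and /b/) fails the environment for rule 1, so it stays [b].
/b/ — between /b/ and /o/; rule 1 does not apply here → [b].
Rule 2 applies to /o/ (between /b/ and /n/: in an unstressed syllable) → [ə].
/n/ (between /o/ and /d/): no rule targets it → [n].
/d/ (between /n/ and /i/) is in the target of rule 1 but the environment (between two vowels) is not met → [d].
/i/ (between /d/ and /ɡ/): in an unstressed syllable, so rule 2 applies → [ə].
/ɡ/ (word-final) is in the target of rule 1 but the environment (between two vowels) is not met → [ɡ].

[ɡəˈðebbəndəɡ]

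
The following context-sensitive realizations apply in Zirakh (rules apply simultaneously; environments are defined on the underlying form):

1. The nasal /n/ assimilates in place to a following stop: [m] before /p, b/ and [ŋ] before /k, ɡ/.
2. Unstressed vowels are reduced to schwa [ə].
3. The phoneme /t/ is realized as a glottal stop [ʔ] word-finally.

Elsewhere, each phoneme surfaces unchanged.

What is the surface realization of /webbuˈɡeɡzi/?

/w/ (word-initial): no rule targets it → [w].
Rule 2 applies to /e/ (between /w/ and /b/: in an unstressed syllable) → [ə].
/b/ (between /e/ and /b/): no rule targets it → [b].
/b/ stays [b].
/u/ (between /b/ and /ɡ/): in an unstressed syllable, so rule 2 applies → [ə].
/ɡ/ (between /u/ and /e/) is unaffected → [ɡ].
/e/ (between /ɡ/ and /ɡ/): rule 2 targets it, but not in an unstressed syllable → unchanged [e].
/ɡ/ (between /e/ and /z/): no rule targets it → [ɡ].
/z/ (between /ɡ/ and /i/) is unaffected → [z].
Rule 2 applies to /i/ (word-final: in an unstressed syllable) → [ə].

[wəbbəˈɡeɡzə]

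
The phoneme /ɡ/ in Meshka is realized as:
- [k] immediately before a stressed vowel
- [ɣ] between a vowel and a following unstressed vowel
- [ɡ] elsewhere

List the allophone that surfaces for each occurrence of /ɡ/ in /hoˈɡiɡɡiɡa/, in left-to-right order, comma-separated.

Occurrence 1 (position 3): immediately before a stressed vowel → [k].
Occurrence 2 (position 5): no conditioning environment matches → elsewhere allophone [ɡ].
Occurrence 3 (position 6): no conditioning environment matches → elsewhere allophone [ɡ].
Occurrence 4 (position 8): between a vowel and a following unstressed vowel → [ɣ].

[k], [ɡ], [ɡ], [ɣ]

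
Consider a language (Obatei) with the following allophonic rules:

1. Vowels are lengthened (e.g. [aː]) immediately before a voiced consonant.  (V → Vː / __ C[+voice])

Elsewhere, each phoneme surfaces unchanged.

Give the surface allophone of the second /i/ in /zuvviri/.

/i/ (word-final): rule 1 targets it, but not before a voiced consonant → unchanged [i].

[i]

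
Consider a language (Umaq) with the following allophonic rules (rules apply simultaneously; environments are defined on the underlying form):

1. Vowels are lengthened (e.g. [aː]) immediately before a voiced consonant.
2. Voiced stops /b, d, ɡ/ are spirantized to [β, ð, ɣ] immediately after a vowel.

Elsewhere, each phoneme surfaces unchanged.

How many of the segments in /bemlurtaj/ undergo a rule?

Segments that undergo a rule: /e/ → [eː] (rule 1); /u/ → [uː] (rule 1); /a/ → [aː] (rule 1).
All other segments surface unchanged.

3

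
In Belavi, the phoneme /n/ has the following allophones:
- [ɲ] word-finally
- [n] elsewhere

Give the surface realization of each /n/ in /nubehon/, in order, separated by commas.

Occurrence 1 (position 1): no conditioning environment matches → elsewhere allophone [n].
Occurrence 2 (position 7): word-finally → [ɲ].

[n], [ɲ]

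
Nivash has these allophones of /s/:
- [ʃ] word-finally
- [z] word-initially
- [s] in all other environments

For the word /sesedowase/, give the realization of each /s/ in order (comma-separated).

Occurrence 1 (position 1): word-initially → [z].
Occurrence 2 (position 3): no conditioning environment matches → elsewhere allophone [s].
Occurrence 3 (position 9): no conditioning environment matches → elsewhere allophone [s].

[z], [s], [s]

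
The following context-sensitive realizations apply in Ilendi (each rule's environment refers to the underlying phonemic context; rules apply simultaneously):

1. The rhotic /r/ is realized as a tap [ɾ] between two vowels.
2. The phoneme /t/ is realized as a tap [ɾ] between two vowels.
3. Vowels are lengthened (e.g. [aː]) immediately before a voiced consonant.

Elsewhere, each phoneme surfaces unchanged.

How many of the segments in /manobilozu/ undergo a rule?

4

Segments that undergo a rule: /a/ → [aː] (rule 3); /o/ → [oː] (rule 3); /i/ → [iː] (rule 3); /o/ → [oː] (rule 3).
All other segments surface unchanged.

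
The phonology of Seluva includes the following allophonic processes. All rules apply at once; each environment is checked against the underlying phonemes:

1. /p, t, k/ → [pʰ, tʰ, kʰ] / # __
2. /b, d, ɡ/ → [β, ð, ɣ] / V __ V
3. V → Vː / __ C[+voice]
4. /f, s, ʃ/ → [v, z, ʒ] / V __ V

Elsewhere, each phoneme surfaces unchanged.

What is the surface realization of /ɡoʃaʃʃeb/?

/ɡ/ — word-initial; rule 2 does not apply here → [ɡ].
/o/ (between /ɡ/ and /ʃ/) is in the target of rule 3 but the environment (before a voiced consonant) is not met → [o].
/ʃ/ — between /o/ and /a/, between two vowels — surfaces as [ʒ] (rule 4).
/a/ — between /ʃ/ and /ʃ/; rule 3 does not apply here → [a].
/ʃ/ — between /a/ and /ʃ/; rule 4 does not apply here → [ʃ].
/ʃ/ (between /ʃ/ and /e/): rule 4 targets it, but not between two vowels → unchanged [ʃ].
/e/ — between /ʃ/ and /b/, before a voiced consonant — surfaces as [eː] (rule 3).
/b/ (word-final) fails the environment for rule 2, so it stays [b].

[ɡoʒaʃʃeːb]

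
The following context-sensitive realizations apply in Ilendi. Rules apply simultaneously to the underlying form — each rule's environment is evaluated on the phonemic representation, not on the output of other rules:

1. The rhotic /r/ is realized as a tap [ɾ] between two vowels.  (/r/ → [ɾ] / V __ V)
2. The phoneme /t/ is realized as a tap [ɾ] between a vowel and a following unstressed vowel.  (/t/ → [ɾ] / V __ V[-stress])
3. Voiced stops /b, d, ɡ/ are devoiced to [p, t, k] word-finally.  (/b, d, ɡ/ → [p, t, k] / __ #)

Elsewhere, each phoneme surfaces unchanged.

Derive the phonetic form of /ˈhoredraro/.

[ˈhoɾedraɾo]

/h/ stays [h].
/o/ (between /h/ and /r/) is unaffected → [o].
/r/ — between /o/ and /e/, between two vowels — surfaces as [ɾ] (rule 1).
/e/ stays [e].
/d/ (between /e/ and /r/) is in the target of rule 3 but the environment (word-finally) is not met → [d].
/r/ — between /d/ and /a/; rule 1 does not apply here → [r].
/a/ stays [a].
Rule 1 applies to /r/ (between /a/ and /o/: between two vowels) → [ɾ].
/o/ (word-final): no rule targets it → [o].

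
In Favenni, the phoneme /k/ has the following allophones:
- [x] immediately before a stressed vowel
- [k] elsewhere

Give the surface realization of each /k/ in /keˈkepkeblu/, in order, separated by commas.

[k], [x], [k]

Occurrence 1 (position 1): no conditioning environment matches → elsewhere allophone [k].
Occurrence 2 (position 3): immediately before a stressed vowel → [x].
Occurrence 3 (position 6): no conditioning environment matches → elsewhere allophone [k].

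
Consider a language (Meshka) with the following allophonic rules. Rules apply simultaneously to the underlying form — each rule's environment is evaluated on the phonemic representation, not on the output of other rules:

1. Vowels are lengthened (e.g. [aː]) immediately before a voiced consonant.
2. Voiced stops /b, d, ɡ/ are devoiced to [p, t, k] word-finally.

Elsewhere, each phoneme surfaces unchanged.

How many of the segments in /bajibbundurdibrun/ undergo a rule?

6

Segments that undergo a rule: /a/ → [aː] (rule 1); /i/ → [iː] (rule 1); /u/ → [uː] (rule 1); /u/ → [uː] (rule 1); /i/ → [iː] (rule 1); /u/ → [uː] (rule 1).
All other segments surface unchanged.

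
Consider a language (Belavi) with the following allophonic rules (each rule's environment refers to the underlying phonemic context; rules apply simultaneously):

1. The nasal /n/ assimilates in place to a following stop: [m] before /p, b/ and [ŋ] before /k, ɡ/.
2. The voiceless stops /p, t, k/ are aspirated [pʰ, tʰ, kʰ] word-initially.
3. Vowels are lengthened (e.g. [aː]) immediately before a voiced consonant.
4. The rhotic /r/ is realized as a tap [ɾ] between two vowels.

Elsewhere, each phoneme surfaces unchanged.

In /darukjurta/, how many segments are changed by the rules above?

Segments that undergo a rule: /a/ → [aː] (rule 3); /r/ → [ɾ] (rule 4); /u/ → [uː] (rule 3).
All other segments surface unchanged.

3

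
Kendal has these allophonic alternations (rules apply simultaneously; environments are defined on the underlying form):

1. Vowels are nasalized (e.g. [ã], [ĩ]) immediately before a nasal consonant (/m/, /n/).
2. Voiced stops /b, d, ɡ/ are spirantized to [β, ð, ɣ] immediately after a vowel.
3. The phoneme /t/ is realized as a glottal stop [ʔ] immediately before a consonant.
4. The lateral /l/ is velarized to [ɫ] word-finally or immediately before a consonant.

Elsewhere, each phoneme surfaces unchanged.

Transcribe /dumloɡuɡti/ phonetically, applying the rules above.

[dũmloɣuɣti]

/d/ — word-initial; rule 2 does not apply here → [d].
/u/ (between /d/ and /m/): before a nasal consonant, so rule 1 applies → [ũ].
/m/ — not in any rule's target class → [m].
/l/ (between /m/ and /o/): rule 4 targets it, but not word-finally or immediately before a consonant → unchanged [l].
/o/ (between /l/ and /ɡ/) fails the environment for rule 1, so it stays [o].
/ɡ/ meets the environment for rule 2 (immediately after a vowel) → [ɣ].
/u/ — between /ɡ/ and /ɡ/; rule 1 does not apply here → [u].
/ɡ/ (between /u/ and /t/) occurs immediately after a vowel → [ɣ] by rule 2.
/t/ — between /ɡ/ and /i/; rule 3 does not apply here → [t].
/i/ (word-final) is in the target of rule 1 but the environment (before a nasal consonant) is not met → [i].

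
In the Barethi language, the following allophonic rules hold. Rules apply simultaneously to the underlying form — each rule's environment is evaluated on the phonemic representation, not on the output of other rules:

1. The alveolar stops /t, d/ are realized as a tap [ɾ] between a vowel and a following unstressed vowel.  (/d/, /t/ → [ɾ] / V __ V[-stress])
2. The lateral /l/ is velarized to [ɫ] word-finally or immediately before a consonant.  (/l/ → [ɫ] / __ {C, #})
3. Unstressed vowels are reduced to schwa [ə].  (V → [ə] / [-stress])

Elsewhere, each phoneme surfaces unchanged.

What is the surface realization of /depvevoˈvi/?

/d/ (word-initial) is in the target of rule 1 but the environment (between a vowel and a following unstressed vowel) is not met → [d].
/e/ meets the environment for rule 3 (in an unstressed syllable) → [ə].
/p/ stays [p].
/v/ (between /p/ and /e/): no rule targets it → [v].
/e/ (between /v/ and /v/) occurs in an unstressed syllable → [ə] by rule 3.
/v/ stays [v].
/o/ meets the environment for rule 3 (in an unstressed syllable) → [ə].
/v/ (between /o/ and /i/) is unaffected → [v].
/i/ — word-final; rule 3 does not apply here → [i].

[dəpvəvəˈvi]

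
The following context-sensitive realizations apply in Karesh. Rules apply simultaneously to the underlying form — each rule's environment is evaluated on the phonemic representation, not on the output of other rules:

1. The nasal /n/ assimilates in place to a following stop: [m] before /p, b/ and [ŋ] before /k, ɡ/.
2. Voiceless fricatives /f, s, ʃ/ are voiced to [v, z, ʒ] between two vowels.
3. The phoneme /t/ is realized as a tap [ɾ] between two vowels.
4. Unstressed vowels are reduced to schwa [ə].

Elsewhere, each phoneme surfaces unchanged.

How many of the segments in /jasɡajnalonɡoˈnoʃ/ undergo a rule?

Segments that undergo a rule: /a/ → [ə] (rule 4); /a/ → [ə] (rule 4); /a/ → [ə] (rule 4); /o/ → [ə] (rule 4); /n/ → [ŋ] (rule 1); /o/ → [ə] (rule 4).
All other segments surface unchanged.

6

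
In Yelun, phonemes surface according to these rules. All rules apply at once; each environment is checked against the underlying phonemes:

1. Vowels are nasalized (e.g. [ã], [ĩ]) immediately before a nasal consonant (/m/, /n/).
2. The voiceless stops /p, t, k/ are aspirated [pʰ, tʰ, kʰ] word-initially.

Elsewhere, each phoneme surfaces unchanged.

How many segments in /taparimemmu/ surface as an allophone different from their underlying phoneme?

Segments that undergo a rule: /t/ → [tʰ] (rule 2); /i/ → [ĩ] (rule 1); /e/ → [ẽ] (rule 1).
All other segments surface unchanged.

3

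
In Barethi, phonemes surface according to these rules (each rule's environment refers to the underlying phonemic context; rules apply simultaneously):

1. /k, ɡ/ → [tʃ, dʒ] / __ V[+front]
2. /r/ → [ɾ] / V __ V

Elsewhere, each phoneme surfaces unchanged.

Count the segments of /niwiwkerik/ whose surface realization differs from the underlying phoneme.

2

Segments that undergo a rule: /k/ → [tʃ] (rule 1); /r/ → [ɾ] (rule 2).
All other segments surface unchanged.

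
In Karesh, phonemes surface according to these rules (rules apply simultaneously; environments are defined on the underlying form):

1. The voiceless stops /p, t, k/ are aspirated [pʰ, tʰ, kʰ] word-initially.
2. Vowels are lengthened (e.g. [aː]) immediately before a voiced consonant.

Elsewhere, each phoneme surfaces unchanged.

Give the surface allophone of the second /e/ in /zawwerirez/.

/e/ (between /r/ and /z/) occurs before a voiced consonant → [eː] by rule 2.

[eː]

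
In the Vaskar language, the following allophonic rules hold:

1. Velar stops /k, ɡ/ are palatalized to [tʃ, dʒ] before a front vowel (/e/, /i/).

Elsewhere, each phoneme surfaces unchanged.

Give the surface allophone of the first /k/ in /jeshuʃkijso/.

[tʃ]

Rule 1 applies to /k/ (between /ʃ/ and /i/: before a front vowel) → [tʃ].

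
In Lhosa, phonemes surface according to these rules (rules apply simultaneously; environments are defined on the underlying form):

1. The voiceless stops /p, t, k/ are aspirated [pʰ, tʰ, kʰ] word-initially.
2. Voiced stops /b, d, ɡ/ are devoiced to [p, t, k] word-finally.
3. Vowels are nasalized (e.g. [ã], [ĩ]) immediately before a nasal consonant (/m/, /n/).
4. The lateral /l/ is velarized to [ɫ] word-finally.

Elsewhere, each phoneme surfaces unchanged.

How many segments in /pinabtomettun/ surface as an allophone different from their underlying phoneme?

4

Segments that undergo a rule: /p/ → [pʰ] (rule 1); /i/ → [ĩ] (rule 3); /o/ → [õ] (rule 3); /u/ → [ũ] (rule 3).
All other segments surface unchanged.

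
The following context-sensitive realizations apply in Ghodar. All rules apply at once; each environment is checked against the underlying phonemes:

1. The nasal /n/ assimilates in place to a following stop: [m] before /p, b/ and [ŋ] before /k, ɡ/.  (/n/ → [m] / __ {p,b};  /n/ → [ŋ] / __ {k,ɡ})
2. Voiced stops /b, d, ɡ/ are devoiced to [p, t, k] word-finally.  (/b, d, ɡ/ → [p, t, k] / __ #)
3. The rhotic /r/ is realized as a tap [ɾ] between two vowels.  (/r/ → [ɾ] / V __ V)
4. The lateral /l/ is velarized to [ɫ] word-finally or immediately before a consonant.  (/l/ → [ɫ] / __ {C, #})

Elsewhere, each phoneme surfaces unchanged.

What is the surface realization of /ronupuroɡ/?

/r/ — word-initial; rule 3 does not apply here → [r].
/o/ (between /r/ and /n/) is unaffected → [o].
/n/ (between /o/ and /u/): rule 1 targets it, but not before a labial or velar stop → unchanged [n].
/u/ (between /n/ and /p/) is unaffected → [u].
/p/ — not in any rule's target class → [p].
/u/ — not in any rule's target class → [u].
Rule 3 applies to /r/ (between /u/ and /o/: between two vowels) → [ɾ].
/o/ (between /r/ and /ɡ/) is unaffected → [o].
/ɡ/ (word-final) occurs word-finally → [k] by rule 2.

[ronupuɾok]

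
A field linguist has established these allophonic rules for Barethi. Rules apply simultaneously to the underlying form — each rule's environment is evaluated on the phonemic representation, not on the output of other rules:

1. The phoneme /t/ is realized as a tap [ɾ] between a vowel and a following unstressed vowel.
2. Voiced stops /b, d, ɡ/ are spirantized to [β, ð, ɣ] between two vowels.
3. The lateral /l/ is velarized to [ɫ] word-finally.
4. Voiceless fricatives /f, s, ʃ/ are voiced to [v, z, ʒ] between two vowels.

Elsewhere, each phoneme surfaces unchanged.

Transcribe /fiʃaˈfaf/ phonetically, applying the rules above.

/f/ (word-initial) fails the environment for rule 4, so it stays [f].
/i/ (between /f/ and /ʃ/): no rule targets it → [i].
/ʃ/ meets the environment for rule 4 (between two vowels) → [ʒ].
/a/ stays [a].
/f/ (between /a/ and /a/) occurs between two vowels → [v] by rule 4.
/a/ stays [a].
/f/ (word-final) is in the target of rule 4 but the environment (between two vowels) is not met → [f].

[fiʒaˈvaf]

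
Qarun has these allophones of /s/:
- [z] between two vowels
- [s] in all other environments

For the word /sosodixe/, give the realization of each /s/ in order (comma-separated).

[s], [z]

Occurrence 1 (position 1): no conditioning environment matches → elsewhere allophone [s].
Occurrence 2 (position 3): between two vowels → [z].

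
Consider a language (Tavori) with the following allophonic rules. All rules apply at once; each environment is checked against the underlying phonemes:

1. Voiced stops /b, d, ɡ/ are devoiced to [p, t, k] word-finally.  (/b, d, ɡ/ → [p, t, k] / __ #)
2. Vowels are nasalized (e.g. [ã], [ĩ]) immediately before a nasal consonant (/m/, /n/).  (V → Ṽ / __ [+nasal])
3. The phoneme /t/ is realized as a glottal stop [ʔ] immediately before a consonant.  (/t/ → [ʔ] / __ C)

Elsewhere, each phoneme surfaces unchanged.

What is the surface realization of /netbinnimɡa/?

/n/ (word-initial) is unaffected → [n].
/e/ (between /n/ and /t/) fails the environment for rule 2, so it stays [e].
/t/ (between /e/ and /b/) occurs immediately before a consonant → [ʔ] by rule 3.
/b/ (between /t/ and /i/) fails the environment for rule 1, so it stays [b].
Rule 2 applies to /i/ (between /b/ and /n/: before a nasal consonant) → [ĩ].
/n/ — not in any rule's target class → [n].
/n/ (between /n/ and /i/): no rule targets it → [n].
/i/ — between /n/ and /m/, before a nasal consonant — surfaces as [ĩ] (rule 2).
/m/ (between /i/ and /ɡ/): no rule targets it → [m].
/ɡ/ (between /m/ and /a/) is in the target of rule 1 but the environment (word-finally) is not met → [ɡ].
/a/ (word-final): rule 2 targets it, but not before a nasal consonant → unchanged [a].

[neʔbĩnnĩmɡa]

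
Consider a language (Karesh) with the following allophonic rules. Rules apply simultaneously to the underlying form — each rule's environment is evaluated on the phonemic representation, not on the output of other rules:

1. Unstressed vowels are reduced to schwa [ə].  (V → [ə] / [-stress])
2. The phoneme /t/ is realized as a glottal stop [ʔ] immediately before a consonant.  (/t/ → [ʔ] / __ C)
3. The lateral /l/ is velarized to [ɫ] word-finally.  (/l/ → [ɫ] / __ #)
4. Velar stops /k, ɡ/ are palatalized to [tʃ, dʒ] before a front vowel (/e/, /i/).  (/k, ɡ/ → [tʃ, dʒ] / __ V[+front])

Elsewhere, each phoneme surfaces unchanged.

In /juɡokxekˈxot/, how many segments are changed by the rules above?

Segments that undergo a rule: /u/ → [ə] (rule 1); /o/ → [ə] (rule 1); /e/ → [ə] (rule 1).
All other segments surface unchanged.

3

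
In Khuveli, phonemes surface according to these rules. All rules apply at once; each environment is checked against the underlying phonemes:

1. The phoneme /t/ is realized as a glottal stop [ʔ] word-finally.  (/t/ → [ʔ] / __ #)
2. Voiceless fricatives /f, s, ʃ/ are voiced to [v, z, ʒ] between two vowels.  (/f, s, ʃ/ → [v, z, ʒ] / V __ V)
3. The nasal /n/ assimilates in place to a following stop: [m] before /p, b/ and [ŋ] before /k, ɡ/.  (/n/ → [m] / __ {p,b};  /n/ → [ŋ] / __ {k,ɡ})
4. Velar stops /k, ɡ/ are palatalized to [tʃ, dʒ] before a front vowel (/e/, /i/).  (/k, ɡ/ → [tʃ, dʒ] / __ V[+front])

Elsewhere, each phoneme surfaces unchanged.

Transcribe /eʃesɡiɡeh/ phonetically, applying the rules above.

[eʒesdʒidʒeh]

/ʃ/ meets the environment for rule 2 (between two vowels) → [ʒ].
/s/ (between /e/ and /ɡ/) fails the environment for rule 2, so it stays [s].
Rule 4 applies to /ɡ/ (between /s/ and /i/: before a front vowel) → [dʒ].
/ɡ/ (between /i/ and /e/) occurs before a front vowel → [dʒ] by rule 4.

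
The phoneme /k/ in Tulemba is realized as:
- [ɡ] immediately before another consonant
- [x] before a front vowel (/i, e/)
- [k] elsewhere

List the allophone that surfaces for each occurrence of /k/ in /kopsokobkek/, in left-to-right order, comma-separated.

Occurrence 1 (position 1): no conditioning environment matches → elsewhere allophone [k].
Occurrence 2 (position 6): no conditioning environment matches → elsewhere allophone [k].
Occurrence 3 (position 9): before a front vowel (/i, e/) → [x].
Occurrence 4 (position 11): no conditioning environment matches → elsewhere allophone [k].

[k], [k], [x], [k]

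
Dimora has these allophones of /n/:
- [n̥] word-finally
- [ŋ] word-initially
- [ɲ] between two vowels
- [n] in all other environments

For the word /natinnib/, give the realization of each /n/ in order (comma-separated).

[ŋ], [n], [n]

Occurrence 1 (position 1): word-initially → [ŋ].
Occurrence 2 (position 5): no conditioning environment matches → elsewhere allophone [n].
Occurrence 3 (position 6): no conditioning environment matches → elsewhere allophone [n].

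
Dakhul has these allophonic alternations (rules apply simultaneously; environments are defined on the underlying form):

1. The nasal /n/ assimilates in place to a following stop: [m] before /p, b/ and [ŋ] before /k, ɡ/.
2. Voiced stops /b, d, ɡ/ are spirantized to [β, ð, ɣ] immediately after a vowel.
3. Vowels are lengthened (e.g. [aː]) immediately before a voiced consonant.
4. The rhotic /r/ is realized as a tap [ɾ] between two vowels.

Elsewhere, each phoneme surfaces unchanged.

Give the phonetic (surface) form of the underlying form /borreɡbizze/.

/b/ — word-initial; rule 2 does not apply here → [b].
/o/ meets the environment for rule 3 (before a voiced consonant) → [oː].
/r/ (between /o/ and /r/) is in the target of rule 4 but the environment (between two vowels) is not met → [r].
/r/ — between /r/ and /e/; rule 4 does not apply here → [r].
/e/ meets the environment for rule 3 (before a voiced consonant) → [eː].
/ɡ/ meets the environment for rule 2 (immediately after a vowel) → [ɣ].
/b/ — between /ɡ/ and /i/; rule 2 does not apply here → [b].
Rule 3 applies to /i/ (between /b/ and /z/: before a voiced consonant) → [iː].
/e/ (word-final) fails the environment for rule 3, so it stays [e].

[boːrreːɣbiːzze]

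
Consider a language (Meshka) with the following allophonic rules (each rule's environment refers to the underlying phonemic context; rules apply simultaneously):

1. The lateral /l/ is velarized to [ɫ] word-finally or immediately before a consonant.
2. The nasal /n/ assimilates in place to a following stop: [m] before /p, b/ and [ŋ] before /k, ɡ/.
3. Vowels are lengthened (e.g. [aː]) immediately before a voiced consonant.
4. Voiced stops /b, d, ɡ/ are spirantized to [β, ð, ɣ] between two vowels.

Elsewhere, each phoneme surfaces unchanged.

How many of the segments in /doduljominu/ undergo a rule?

Segments that undergo a rule: /o/ → [oː] (rule 3); /d/ → [ð] (rule 4); /u/ → [uː] (rule 3); /l/ → [ɫ] (rule 1); /o/ → [oː] (rule 3); /i/ → [iː] (rule 3).
All other segments surface unchanged.

6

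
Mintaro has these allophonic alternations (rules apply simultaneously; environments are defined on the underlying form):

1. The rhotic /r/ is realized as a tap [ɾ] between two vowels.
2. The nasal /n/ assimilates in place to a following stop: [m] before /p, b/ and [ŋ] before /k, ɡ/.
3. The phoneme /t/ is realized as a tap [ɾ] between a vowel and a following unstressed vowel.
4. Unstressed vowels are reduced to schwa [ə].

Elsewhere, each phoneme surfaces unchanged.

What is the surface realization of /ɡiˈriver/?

[ɡəˈɾivər]

/i/ (between /ɡ/ and /r/) occurs in an unstressed syllable → [ə] by rule 4.
/r/ (between /i/ and /i/) occurs between two vowels → [ɾ] by rule 1.
/i/ — between /r/ and /v/; rule 4 does not apply here → [i].
/e/ (between /v/ and /r/): in an unstressed syllable, so rule 4 applies → [ə].
/r/ — word-final; rule 1 does not apply here → [r].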